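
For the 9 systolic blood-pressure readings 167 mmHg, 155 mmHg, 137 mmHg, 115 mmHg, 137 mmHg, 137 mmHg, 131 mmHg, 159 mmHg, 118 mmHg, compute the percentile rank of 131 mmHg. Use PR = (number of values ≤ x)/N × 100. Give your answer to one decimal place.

N = 9.
Strictly below 131: 2. Equal to 131: 1.
PR = 3/9 × 100 = 33.3

33.3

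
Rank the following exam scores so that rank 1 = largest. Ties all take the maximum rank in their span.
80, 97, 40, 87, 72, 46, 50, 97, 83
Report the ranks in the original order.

5, 2, 9, 3, 6, 8, 7, 2, 4

Sorted (descending): 97, 97, 87, 83, 80, 72, 50, 46, 40
The 2 values of 97 occupy positions 1–2 → each gets rank 2.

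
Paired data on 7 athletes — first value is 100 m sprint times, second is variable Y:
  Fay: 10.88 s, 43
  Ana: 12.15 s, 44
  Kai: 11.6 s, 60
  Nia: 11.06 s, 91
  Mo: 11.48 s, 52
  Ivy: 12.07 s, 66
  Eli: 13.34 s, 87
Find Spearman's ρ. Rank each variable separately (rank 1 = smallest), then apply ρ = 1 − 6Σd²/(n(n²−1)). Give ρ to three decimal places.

0.250

Ranks of variable 1: 1, 6, 4, 2, 3, 5, 7
Ranks of variable 2: 1, 2, 4, 7, 3, 5, 6
d = r₁ − r₂: 0, 4, 0, -5, 0, 0, 1
d²: 0, 16, 0, 25, 0, 0, 1; Σd² = 42
ρ = 1 − 6·42/(7·48) = 1 − 252/336 = 0.250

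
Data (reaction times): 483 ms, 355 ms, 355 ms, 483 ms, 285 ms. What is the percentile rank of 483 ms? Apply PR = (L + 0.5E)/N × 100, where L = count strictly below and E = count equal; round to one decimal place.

N = 5.
Strictly below 483: 3. Equal to 483: 2.
PR = (3 + 0.5·2)/5 × 100 = 80.0

80.0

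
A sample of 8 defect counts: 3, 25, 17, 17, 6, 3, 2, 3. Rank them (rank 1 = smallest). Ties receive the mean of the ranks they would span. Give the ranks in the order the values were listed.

3, 8, 6.5, 6.5, 5, 3, 1, 3

Sorted (ascending): 2, 3, 3, 3, 6, 17, 17, 25
The 3 values of 3 occupy positions 2–4 → average rank 3.
The 2 values of 17 occupy positions 6–7 → average rank (6+7)/2 = 6.5.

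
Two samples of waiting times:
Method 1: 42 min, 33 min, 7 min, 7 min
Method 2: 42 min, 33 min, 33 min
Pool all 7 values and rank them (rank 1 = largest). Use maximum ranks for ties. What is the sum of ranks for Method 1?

21

Sorted (descending): 42, 42, 33, 33, 33, 7, 7
The 2 values of 42 occupy positions 1–2 → each gets rank 2.
The 3 values of 33 occupy positions 3–5 → each gets rank 5.
The 2 values of 7 occupy positions 6–7 → each gets rank 7.
Method 1 values → pooled ranks: 42→2, 33→5, 7→7, 7→7
Rank sum = 2 + 5 + 7 + 7 = 21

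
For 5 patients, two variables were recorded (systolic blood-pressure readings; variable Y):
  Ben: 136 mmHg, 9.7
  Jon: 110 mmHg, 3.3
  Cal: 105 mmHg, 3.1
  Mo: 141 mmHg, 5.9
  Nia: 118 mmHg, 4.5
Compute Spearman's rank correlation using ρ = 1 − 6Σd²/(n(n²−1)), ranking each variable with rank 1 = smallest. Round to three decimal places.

0.900

Ranks of variable 1: 4, 2, 1, 5, 3
Ranks of variable 2: 5, 2, 1, 4, 3
d = r₁ − r₂: -1, 0, 0, 1, 0
d²: 1, 0, 0, 1, 0; Σd² = 2
ρ = 1 − 6·2/(5·24) = 1 − 12/120 = 0.900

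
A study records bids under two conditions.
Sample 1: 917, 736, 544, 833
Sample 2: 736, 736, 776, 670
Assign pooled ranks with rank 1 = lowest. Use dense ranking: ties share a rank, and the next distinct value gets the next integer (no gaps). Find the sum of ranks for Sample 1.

Sorted (ascending): 544, 670, 736, 736, 736, 776, 833, 917
The 3 values of 736 share dense rank 3.
Remaining distinct values take the next consecutive integers.
Sample 1 values → pooled ranks: 917→6, 736→3, 544→1, 833→5
Rank sum = 6 + 3 + 1 + 5 = 15

15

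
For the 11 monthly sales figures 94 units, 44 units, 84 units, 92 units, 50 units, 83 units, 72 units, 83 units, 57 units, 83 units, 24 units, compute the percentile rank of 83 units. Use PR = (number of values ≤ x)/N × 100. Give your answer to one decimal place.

N = 11.
Strictly below 83: 5. Equal to 83: 3.
PR = 8/11 × 100 = 72.7

72.7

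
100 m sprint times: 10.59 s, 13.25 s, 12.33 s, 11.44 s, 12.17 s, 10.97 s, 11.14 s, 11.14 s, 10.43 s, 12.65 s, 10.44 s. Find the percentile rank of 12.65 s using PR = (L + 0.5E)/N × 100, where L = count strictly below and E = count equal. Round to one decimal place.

N = 11.
Strictly below 12.65: 9. Equal to 12.65: 1.
PR = (9 + 0.5·1)/11 × 100 = 86.4

86.4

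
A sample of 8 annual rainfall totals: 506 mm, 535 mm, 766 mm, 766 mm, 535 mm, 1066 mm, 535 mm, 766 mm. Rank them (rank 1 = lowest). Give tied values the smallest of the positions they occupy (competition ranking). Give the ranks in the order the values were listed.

1, 2, 5, 5, 2, 8, 2, 5

Sorted (ascending): 506, 535, 535, 535, 766, 766, 766, 1066
The 3 values of 535 occupy positions 2–4 → each gets rank 2.
The 3 values of 766 occupy positions 5–7 → each gets rank 5.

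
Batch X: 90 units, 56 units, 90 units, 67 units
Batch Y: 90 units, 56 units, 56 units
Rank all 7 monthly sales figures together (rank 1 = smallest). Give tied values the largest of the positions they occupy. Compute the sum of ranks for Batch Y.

13

Sorted (ascending): 56, 56, 56, 67, 90, 90, 90
The 3 values of 56 occupy positions 1–3 → each gets rank 3.
The 3 values of 90 occupy positions 5–7 → each gets rank 7.
Batch Y values → pooled ranks: 90→7, 56→3, 56→3
Rank sum = 7 + 3 + 3 = 13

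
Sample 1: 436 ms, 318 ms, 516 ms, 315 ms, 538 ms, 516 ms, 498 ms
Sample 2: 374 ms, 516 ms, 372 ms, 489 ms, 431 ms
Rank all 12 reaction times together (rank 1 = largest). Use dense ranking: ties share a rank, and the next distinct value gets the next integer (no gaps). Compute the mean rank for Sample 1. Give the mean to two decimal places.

4.57

Sorted (descending): 538, 516, 516, 516, 498, 489, 436, 431, 374, 372, 318, 315
The 3 values of 516 share dense rank 2.
Remaining distinct values take the next consecutive integers.
Sample 1 values → pooled ranks: 436→5, 318→9, 516→2, 315→10, 538→1, 516→2, 498→3
Mean rank = (5 + 9 + 2 + 10 + 1 + 2 + 3) / 7 = 4.57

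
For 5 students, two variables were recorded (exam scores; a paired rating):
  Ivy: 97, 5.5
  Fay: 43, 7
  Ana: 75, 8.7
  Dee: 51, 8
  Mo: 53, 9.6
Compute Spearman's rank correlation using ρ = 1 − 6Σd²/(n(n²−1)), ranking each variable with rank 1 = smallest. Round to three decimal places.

-0.100

Ranks of variable 1: 5, 1, 4, 2, 3
Ranks of variable 2: 1, 2, 4, 3, 5
d = r₁ − r₂: 4, -1, 0, -1, -2
d²: 16, 1, 0, 1, 4; Σd² = 22
ρ = 1 − 6·22/(5·24) = 1 − 132/120 = -0.100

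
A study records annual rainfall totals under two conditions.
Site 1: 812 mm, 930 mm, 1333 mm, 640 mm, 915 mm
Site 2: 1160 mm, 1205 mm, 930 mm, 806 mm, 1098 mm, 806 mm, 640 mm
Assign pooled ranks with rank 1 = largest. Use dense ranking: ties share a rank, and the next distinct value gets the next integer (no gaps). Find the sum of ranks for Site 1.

Sorted (descending): 1333, 1205, 1160, 1098, 930, 930, 915, 812, 806, 806, 640, 640
The 2 values of 930 share dense rank 5.
The 2 values of 806 share dense rank 8.
The 2 values of 640 share dense rank 9.
Remaining distinct values take the next consecutive integers.
Site 1 values → pooled ranks: 812→7, 930→5, 1333→1, 640→9, 915→6
Rank sum = 7 + 5 + 1 + 9 + 6 = 28

28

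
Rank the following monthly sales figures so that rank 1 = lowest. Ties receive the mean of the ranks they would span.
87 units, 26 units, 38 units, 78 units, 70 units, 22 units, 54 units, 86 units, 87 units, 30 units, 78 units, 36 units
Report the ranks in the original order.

11.5, 2, 5, 8.5, 7, 1, 6, 10, 11.5, 3, 8.5, 4

Sorted (ascending): 22, 26, 30, 36, 38, 54, 70, 78, 78, 86, 87, 87
The 2 values of 78 occupy positions 8–9 → average rank (8+9)/2 = 8.5.
The 2 values of 87 occupy positions 11–12 → average rank (11+12)/2 = 11.5.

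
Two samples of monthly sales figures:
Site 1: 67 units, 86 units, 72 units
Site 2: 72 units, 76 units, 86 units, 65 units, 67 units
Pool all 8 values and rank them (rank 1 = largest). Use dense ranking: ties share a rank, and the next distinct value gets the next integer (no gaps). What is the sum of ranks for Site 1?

8

Sorted (descending): 86, 86, 76, 72, 72, 67, 67, 65
The 2 values of 86 share dense rank 1.
The 2 values of 72 share dense rank 3.
The 2 values of 67 share dense rank 4.
Remaining distinct values take the next consecutive integers.
Site 1 values → pooled ranks: 67→4, 86→1, 72→3
Rank sum = 4 + 1 + 3 = 8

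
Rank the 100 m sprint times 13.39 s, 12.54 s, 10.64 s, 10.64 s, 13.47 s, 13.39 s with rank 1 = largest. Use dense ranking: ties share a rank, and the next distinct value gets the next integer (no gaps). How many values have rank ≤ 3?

4

Sorted (descending): 13.47, 13.39, 13.39, 12.54, 10.64, 10.64
The 2 values of 13.39 share dense rank 2.
The 2 values of 10.64 share dense rank 4.
Remaining distinct values take the next consecutive integers.
Ranks ≤ 3: {1, 2, 2, 3} → 4 values.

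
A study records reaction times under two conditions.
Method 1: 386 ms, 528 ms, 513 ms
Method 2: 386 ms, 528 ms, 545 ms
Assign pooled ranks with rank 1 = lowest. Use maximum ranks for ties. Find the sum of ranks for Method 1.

Sorted (ascending): 386, 386, 513, 528, 528, 545
The 2 values of 386 occupy positions 1–2 → each gets rank 2.
The 2 values of 528 occupy positions 4–5 → each gets rank 5.
Method 1 values → pooled ranks: 386→2, 528→5, 513→3
Rank sum = 2 + 5 + 3 = 10

10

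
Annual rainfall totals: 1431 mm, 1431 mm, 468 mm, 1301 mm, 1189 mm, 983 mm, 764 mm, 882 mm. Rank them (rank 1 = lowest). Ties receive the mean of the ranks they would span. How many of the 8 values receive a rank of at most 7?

Sorted (ascending): 468, 764, 882, 983, 1189, 1301, 1431, 1431
The 2 values of 1431 occupy positions 7–8 → average rank (7+8)/2 = 7.5.
Ranks ≤ 7: {1, 2, 3, 4, 5, 6} → 6 values.

6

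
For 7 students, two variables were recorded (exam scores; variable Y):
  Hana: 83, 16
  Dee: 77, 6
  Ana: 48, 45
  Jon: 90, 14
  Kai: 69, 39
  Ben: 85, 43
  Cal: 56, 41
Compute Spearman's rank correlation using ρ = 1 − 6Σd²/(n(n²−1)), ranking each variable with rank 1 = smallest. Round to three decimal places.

Ranks of variable 1: 5, 4, 1, 7, 3, 6, 2
Ranks of variable 2: 3, 1, 7, 2, 4, 6, 5
d = r₁ − r₂: 2, 3, -6, 5, -1, 0, -3
d²: 4, 9, 36, 25, 1, 0, 9; Σd² = 84
ρ = 1 − 6·84/(7·48) = 1 − 504/336 = -0.500

-0.500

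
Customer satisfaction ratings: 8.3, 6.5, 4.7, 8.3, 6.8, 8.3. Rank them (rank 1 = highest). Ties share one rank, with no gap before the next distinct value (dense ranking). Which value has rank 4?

Sorted (descending): 8.3, 8.3, 8.3, 6.8, 6.5, 4.7
The 3 values of 8.3 share dense rank 1.
Remaining distinct values take the next consecutive integers.
Rank 4 → value 4.7.

4.7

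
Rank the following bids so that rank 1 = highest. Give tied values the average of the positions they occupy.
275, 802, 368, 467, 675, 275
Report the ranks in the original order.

5.5, 1, 4, 3, 2, 5.5

Sorted (descending): 802, 675, 467, 368, 275, 275
The 2 values of 275 occupy positions 5–6 → average rank (5+6)/2 = 5.5.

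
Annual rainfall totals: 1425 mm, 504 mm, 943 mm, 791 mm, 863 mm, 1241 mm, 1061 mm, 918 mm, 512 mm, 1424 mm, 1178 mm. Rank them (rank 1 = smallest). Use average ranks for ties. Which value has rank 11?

1425

Sorted (ascending): 504, 512, 791, 863, 918, 943, 1061, 1178, 1241, 1424, 1425
No ties — each value takes its position as its rank.
Rank 11 → value 1425.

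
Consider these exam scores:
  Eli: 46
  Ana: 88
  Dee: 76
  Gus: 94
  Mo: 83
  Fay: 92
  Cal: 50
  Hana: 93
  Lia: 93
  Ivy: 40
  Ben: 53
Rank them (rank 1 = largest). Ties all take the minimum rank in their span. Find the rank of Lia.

2

Sorted (descending): 94, 93, 93, 92, 88, 83, 76, 53, 50, 46, 40
The 2 values of 93 occupy positions 2–3 → each gets rank 2.
Lia has value 93 → rank 2.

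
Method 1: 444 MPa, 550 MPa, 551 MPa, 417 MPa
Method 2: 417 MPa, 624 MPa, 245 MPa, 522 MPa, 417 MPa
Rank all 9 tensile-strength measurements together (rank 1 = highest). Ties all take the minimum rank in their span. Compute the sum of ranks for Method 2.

26

Sorted (descending): 624, 551, 550, 522, 444, 417, 417, 417, 245
The 3 values of 417 occupy positions 6–8 → each gets rank 6.
Method 2 values → pooled ranks: 417→6, 624→1, 245→9, 522→4, 417→6
Rank sum = 6 + 1 + 9 + 4 + 6 = 26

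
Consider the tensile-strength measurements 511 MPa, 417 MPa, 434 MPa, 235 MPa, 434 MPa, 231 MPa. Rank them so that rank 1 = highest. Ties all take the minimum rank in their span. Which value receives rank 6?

231

Sorted (descending): 511, 434, 434, 417, 235, 231
The 2 values of 434 occupy positions 2–3 → each gets rank 2.
Rank 6 → value 231.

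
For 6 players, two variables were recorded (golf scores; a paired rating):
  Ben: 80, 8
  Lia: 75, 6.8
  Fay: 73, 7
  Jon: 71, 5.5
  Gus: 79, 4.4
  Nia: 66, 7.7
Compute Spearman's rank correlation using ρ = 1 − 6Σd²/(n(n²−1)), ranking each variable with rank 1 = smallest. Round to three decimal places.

0.029

Ranks of variable 1: 6, 4, 3, 2, 5, 1
Ranks of variable 2: 6, 3, 4, 2, 1, 5
d = r₁ − r₂: 0, 1, -1, 0, 4, -4
d²: 0, 1, 1, 0, 16, 16; Σd² = 34
ρ = 1 − 6·34/(6·35) = 1 − 204/210 = 0.029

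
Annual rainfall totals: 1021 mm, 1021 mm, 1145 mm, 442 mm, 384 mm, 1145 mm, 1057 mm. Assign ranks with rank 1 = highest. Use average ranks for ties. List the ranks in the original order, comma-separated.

4.5, 4.5, 1.5, 6, 7, 1.5, 3

Sorted (descending): 1145, 1145, 1057, 1021, 1021, 442, 384
The 2 values of 1145 occupy positions 1–2 → average rank (1+2)/2 = 1.5.
The 2 values of 1021 occupy positions 4–5 → average rank (4+5)/2 = 4.5.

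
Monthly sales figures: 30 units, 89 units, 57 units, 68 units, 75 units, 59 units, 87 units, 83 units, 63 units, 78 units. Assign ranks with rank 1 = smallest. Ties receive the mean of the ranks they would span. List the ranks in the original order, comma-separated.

1, 10, 2, 5, 6, 3, 9, 8, 4, 7

Sorted (ascending): 30, 57, 59, 63, 68, 75, 78, 83, 87, 89
No ties — each value takes its position as its rank.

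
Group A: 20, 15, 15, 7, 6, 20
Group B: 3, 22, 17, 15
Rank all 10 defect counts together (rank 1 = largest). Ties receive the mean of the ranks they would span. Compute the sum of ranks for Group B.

21

Sorted (descending): 22, 20, 20, 17, 15, 15, 15, 7, 6, 3
The 2 values of 20 occupy positions 2–3 → average rank (2+3)/2 = 2.5.
The 3 values of 15 occupy positions 5–7 → average rank 6.
Group B values → pooled ranks: 3→10, 22→1, 17→4, 15→6
Rank sum = 10 + 1 + 4 + 6 = 21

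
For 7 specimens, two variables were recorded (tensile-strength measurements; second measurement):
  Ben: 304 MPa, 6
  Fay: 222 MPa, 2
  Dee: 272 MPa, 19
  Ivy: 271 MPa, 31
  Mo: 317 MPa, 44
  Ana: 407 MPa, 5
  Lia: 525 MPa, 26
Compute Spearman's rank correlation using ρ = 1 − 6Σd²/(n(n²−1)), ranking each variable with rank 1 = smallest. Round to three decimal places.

Ranks of variable 1: 4, 1, 3, 2, 5, 6, 7
Ranks of variable 2: 3, 1, 4, 6, 7, 2, 5
d = r₁ − r₂: 1, 0, -1, -4, -2, 4, 2
d²: 1, 0, 1, 16, 4, 16, 4; Σd² = 42
ρ = 1 − 6·42/(7·48) = 1 − 252/336 = 0.250

0.250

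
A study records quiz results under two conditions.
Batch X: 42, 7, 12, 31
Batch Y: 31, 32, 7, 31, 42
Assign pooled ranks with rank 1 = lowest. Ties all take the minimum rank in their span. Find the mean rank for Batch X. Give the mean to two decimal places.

Sorted (ascending): 7, 7, 12, 31, 31, 31, 32, 42, 42
The 2 values of 7 occupy positions 1–2 → each gets rank 1.
The 3 values of 31 occupy positions 4–6 → each gets rank 4.
The 2 values of 42 occupy positions 8–9 → each gets rank 8.
Batch X values → pooled ranks: 42→8, 7→1, 12→3, 31→4
Mean rank = (8 + 1 + 3 + 4) / 4 = 4.00

4.00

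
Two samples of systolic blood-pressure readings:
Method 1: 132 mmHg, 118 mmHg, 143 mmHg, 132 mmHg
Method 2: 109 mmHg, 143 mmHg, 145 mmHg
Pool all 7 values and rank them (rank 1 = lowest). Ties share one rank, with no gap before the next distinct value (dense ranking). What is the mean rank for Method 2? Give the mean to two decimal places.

3.33

Sorted (ascending): 109, 118, 132, 132, 143, 143, 145
The 2 values of 132 share dense rank 3.
The 2 values of 143 share dense rank 4.
Remaining distinct values take the next consecutive integers.
Method 2 values → pooled ranks: 109→1, 143→4, 145→5
Mean rank = (1 + 4 + 5) / 3 = 3.33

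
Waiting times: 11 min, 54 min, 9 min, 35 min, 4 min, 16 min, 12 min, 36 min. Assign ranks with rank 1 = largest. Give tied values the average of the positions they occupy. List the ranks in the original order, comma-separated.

6, 1, 7, 3, 8, 4, 5, 2

Sorted (descending): 54, 36, 35, 16, 12, 11, 9, 4
No ties — each value takes its position as its rank.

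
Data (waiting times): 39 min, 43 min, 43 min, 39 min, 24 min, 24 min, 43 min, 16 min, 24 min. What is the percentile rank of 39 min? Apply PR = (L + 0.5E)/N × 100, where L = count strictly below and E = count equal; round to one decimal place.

55.6

N = 9.
Strictly below 39: 4. Equal to 39: 2.
PR = (4 + 0.5·2)/9 × 100 = 55.6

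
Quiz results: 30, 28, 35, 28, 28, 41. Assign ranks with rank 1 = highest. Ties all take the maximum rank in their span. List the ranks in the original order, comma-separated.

3, 6, 2, 6, 6, 1

Sorted (descending): 41, 35, 30, 28, 28, 28
The 3 values of 28 occupy positions 4–6 → each gets rank 6.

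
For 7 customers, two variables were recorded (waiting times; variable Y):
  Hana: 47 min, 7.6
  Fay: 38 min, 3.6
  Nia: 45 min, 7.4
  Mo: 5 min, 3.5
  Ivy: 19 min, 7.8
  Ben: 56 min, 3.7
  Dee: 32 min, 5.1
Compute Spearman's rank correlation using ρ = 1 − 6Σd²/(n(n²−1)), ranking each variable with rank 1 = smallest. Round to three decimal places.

Ranks of variable 1: 6, 4, 5, 1, 2, 7, 3
Ranks of variable 2: 6, 2, 5, 1, 7, 3, 4
d = r₁ − r₂: 0, 2, 0, 0, -5, 4, -1
d²: 0, 4, 0, 0, 25, 16, 1; Σd² = 46
ρ = 1 − 6·46/(7·48) = 1 − 276/336 = 0.179

0.179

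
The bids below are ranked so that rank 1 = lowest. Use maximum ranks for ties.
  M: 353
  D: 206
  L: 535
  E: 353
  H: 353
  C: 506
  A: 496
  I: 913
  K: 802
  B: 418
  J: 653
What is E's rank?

4

Sorted (ascending): 206, 353, 353, 353, 418, 496, 506, 535, 653, 802, 913
The 3 values of 353 occupy positions 2–4 → each gets rank 4.
E has value 353 → rank 4.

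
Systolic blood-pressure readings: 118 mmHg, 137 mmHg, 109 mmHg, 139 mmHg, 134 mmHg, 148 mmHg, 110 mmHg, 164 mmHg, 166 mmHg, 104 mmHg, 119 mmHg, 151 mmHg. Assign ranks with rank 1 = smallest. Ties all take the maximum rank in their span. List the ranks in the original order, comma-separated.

4, 7, 2, 8, 6, 9, 3, 11, 12, 1, 5, 10

Sorted (ascending): 104, 109, 110, 118, 119, 134, 137, 139, 148, 151, 164, 166
No ties — each value takes its position as its rank.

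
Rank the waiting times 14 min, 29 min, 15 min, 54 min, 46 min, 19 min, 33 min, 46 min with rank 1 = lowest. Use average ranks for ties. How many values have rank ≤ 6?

5

Sorted (ascending): 14, 15, 19, 29, 33, 46, 46, 54
The 2 values of 46 occupy positions 6–7 → average rank (6+7)/2 = 6.5.
Ranks ≤ 6: {1, 2, 3, 4, 5} → 5 values.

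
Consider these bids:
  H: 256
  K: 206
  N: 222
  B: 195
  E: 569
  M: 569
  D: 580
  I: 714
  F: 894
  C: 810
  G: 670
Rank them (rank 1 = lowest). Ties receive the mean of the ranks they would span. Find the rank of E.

Sorted (ascending): 195, 206, 222, 256, 569, 569, 580, 670, 714, 810, 894
The 2 values of 569 occupy positions 5–6 → average rank (5+6)/2 = 5.5.
E has value 569 → rank 5.5.

5.5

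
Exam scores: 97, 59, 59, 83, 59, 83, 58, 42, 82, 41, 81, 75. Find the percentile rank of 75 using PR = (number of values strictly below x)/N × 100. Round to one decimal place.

N = 12.
Strictly below 75: 6. Equal to 75: 1.
PR = 6/12 × 100 = 50.0

50.0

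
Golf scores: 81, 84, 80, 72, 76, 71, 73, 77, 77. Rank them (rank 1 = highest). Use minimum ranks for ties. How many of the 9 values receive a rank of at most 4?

Sorted (descending): 84, 81, 80, 77, 77, 76, 73, 72, 71
The 2 values of 77 occupy positions 4–5 → each gets rank 4.
Ranks ≤ 4: {1, 2, 3, 4, 4} → 5 values.

5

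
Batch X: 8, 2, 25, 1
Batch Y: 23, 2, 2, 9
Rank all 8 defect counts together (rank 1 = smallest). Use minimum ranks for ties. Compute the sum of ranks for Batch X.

Sorted (ascending): 1, 2, 2, 2, 8, 9, 23, 25
The 3 values of 2 occupy positions 2–4 → each gets rank 2.
Batch X values → pooled ranks: 8→5, 2→2, 25→8, 1→1
Rank sum = 5 + 2 + 8 + 1 = 16

16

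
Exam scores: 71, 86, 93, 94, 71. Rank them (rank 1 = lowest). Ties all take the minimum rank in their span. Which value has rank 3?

Sorted (ascending): 71, 71, 86, 93, 94
The 2 values of 71 occupy positions 1–2 → each gets rank 1.
Rank 3 → value 86.

86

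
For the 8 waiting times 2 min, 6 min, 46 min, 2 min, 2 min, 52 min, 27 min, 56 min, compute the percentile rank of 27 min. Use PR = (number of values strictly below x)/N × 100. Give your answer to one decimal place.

N = 8.
Strictly below 27: 4. Equal to 27: 1.
PR = 4/8 × 100 = 50.0

50.0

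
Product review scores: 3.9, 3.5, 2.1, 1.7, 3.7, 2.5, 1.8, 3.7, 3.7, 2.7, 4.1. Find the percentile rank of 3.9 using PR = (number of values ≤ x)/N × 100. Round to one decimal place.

N = 11.
Strictly below 3.9: 9. Equal to 3.9: 1.
PR = 10/11 × 100 = 90.9

90.9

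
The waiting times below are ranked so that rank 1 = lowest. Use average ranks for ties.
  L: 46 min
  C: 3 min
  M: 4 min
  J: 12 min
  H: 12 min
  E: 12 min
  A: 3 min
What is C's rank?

1.5

Sorted (ascending): 3, 3, 4, 12, 12, 12, 46
The 2 values of 3 occupy positions 1–2 → average rank (1+2)/2 = 1.5.
The 3 values of 12 occupy positions 4–6 → average rank 5.
C has value 3 min → rank 1.5.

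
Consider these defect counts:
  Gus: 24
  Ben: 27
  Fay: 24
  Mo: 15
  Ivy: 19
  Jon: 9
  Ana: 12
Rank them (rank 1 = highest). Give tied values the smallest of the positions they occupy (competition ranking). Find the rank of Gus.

Sorted (descending): 27, 24, 24, 19, 15, 12, 9
The 2 values of 24 occupy positions 2–3 → each gets rank 2.
Gus has value 24 → rank 2.

2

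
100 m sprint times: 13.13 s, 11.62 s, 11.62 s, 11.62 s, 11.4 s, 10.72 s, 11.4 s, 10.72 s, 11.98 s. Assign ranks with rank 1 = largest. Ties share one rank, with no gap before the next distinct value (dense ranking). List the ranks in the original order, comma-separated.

1, 3, 3, 3, 4, 5, 4, 5, 2

Sorted (descending): 13.13, 11.98, 11.62, 11.62, 11.62, 11.4, 11.4, 10.72, 10.72
The 3 values of 11.62 share dense rank 3.
The 2 values of 11.4 share dense rank 4.
The 2 values of 10.72 share dense rank 5.
Remaining distinct values take the next consecutive integers.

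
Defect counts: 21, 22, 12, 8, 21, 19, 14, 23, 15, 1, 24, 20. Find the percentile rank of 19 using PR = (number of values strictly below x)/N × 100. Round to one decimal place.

N = 12.
Strictly below 19: 5. Equal to 19: 1.
PR = 5/12 × 100 = 41.7

41.7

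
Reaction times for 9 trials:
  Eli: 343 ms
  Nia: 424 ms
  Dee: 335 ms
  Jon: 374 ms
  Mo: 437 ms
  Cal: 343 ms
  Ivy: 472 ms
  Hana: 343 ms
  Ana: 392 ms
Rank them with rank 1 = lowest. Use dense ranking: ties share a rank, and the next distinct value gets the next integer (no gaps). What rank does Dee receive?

Sorted (ascending): 335, 343, 343, 343, 374, 392, 424, 437, 472
The 3 values of 343 share dense rank 2.
Remaining distinct values take the next consecutive integers.
Dee has value 335 ms → rank 1.

1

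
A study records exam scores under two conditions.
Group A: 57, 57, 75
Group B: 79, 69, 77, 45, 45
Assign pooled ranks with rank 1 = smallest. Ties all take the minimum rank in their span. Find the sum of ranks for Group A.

Sorted (ascending): 45, 45, 57, 57, 69, 75, 77, 79
The 2 values of 45 occupy positions 1–2 → each gets rank 1.
The 2 values of 57 occupy positions 3–4 → each gets rank 3.
Group A values → pooled ranks: 57→3, 57→3, 75→6
Rank sum = 3 + 3 + 6 = 12

12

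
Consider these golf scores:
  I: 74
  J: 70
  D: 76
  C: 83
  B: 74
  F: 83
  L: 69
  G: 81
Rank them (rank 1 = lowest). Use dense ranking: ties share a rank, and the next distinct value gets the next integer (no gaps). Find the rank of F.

Sorted (ascending): 69, 70, 74, 74, 76, 81, 83, 83
The 2 values of 74 share dense rank 3.
The 2 values of 83 share dense rank 6.
Remaining distinct values take the next consecutive integers.
F has value 83 → rank 6.

6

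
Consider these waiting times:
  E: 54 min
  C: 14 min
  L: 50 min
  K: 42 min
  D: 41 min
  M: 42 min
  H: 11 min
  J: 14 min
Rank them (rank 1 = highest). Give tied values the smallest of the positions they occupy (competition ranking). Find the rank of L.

Sorted (descending): 54, 50, 42, 42, 41, 14, 14, 11
The 2 values of 42 occupy positions 3–4 → each gets rank 3.
The 2 values of 14 occupy positions 6–7 → each gets rank 6.
L has value 50 min → rank 2.

2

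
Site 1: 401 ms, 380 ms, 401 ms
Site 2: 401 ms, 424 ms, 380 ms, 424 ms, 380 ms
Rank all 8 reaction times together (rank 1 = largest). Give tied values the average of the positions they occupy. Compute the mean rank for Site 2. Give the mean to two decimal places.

Sorted (descending): 424, 424, 401, 401, 401, 380, 380, 380
The 2 values of 424 occupy positions 1–2 → average rank (1+2)/2 = 1.5.
The 3 values of 401 occupy positions 3–5 → average rank 4.
The 3 values of 380 occupy positions 6–8 → average rank 7.
Site 2 values → pooled ranks: 401→4, 424→1.5, 380→7, 424→1.5, 380→7
Mean rank = (4 + 1.5 + 7 + 1.5 + 7) / 5 = 4.20

4.20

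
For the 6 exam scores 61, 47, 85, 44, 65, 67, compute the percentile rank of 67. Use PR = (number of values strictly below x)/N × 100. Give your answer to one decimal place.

N = 6.
Strictly below 67: 4. Equal to 67: 1.
PR = 4/6 × 100 = 66.7

66.7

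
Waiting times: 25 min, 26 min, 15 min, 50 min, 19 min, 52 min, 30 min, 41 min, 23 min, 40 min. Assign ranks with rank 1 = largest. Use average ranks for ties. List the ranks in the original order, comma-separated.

Sorted (descending): 52, 50, 41, 40, 30, 26, 25, 23, 19, 15
No ties — each value takes its position as its rank.

7, 6, 10, 2, 9, 1, 5, 3, 8, 4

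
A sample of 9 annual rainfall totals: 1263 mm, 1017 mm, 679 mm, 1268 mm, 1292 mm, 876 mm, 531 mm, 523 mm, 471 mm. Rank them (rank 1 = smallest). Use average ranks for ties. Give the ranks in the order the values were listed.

Sorted (ascending): 471, 523, 531, 679, 876, 1017, 1263, 1268, 1292
No ties — each value takes its position as its rank.

7, 6, 4, 8, 9, 5, 3, 2, 1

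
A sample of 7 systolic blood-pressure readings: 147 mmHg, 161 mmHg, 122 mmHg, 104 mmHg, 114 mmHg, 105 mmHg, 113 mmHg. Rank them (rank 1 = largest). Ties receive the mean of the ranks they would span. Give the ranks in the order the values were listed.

Sorted (descending): 161, 147, 122, 114, 113, 105, 104
No ties — each value takes its position as its rank.

2, 1, 3, 7, 4, 6, 5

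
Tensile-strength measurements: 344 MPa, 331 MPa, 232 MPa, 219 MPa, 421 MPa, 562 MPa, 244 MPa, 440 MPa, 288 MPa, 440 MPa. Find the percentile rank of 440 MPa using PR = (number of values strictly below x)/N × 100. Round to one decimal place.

70.0

N = 10.
Strictly below 440: 7. Equal to 440: 2.
PR = 7/10 × 100 = 70.0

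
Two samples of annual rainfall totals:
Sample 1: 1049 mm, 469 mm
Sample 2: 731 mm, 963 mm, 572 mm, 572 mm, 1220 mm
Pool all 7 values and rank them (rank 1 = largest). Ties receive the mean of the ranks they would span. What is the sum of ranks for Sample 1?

9

Sorted (descending): 1220, 1049, 963, 731, 572, 572, 469
The 2 values of 572 occupy positions 5–6 → average rank (5+6)/2 = 5.5.
Sample 1 values → pooled ranks: 1049→2, 469→7
Rank sum = 2 + 7 = 9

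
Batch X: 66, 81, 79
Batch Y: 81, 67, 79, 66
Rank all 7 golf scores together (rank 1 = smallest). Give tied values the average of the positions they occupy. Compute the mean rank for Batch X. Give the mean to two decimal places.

4.17

Sorted (ascending): 66, 66, 67, 79, 79, 81, 81
The 2 values of 66 occupy positions 1–2 → average rank (1+2)/2 = 1.5.
The 2 values of 79 occupy positions 4–5 → average rank (4+5)/2 = 4.5.
The 2 values of 81 occupy positions 6–7 → average rank (6+7)/2 = 6.5.
Batch X values → pooled ranks: 66→1.5, 81→6.5, 79→4.5
Mean rank = (1.5 + 6.5 + 4.5) / 3 = 4.17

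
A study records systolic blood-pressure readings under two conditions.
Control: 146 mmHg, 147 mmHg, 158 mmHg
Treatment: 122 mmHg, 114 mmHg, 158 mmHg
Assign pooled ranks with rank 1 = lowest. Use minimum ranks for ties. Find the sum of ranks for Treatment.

Sorted (ascending): 114, 122, 146, 147, 158, 158
The 2 values of 158 occupy positions 5–6 → each gets rank 5.
Treatment values → pooled ranks: 122→2, 114→1, 158→5
Rank sum = 2 + 1 + 5 = 8

8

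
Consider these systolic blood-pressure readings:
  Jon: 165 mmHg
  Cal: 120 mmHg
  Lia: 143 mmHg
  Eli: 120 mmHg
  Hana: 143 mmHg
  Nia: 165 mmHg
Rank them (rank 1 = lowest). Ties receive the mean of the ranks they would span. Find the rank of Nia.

5.5

Sorted (ascending): 120, 120, 143, 143, 165, 165
The 2 values of 120 occupy positions 1–2 → average rank (1+2)/2 = 1.5.
The 2 values of 143 occupy positions 3–4 → average rank (3+4)/2 = 3.5.
The 2 values of 165 occupy positions 5–6 → average rank (5+6)/2 = 5.5.
Nia has value 165 mmHg → rank 5.5.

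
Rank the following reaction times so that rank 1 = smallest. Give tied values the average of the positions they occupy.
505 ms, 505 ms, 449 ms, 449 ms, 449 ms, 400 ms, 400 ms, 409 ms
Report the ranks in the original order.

7.5, 7.5, 5, 5, 5, 1.5, 1.5, 3

Sorted (ascending): 400, 400, 409, 449, 449, 449, 505, 505
The 2 values of 400 occupy positions 1–2 → average rank (1+2)/2 = 1.5.
The 3 values of 449 occupy positions 4–6 → average rank 5.
The 2 values of 505 occupy positions 7–8 → average rank (7+8)/2 = 7.5.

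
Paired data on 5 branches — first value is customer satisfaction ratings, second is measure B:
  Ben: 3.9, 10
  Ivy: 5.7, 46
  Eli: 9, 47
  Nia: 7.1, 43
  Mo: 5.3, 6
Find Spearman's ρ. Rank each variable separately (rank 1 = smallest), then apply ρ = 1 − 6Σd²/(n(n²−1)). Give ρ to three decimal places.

Ranks of variable 1: 1, 3, 5, 4, 2
Ranks of variable 2: 2, 4, 5, 3, 1
d = r₁ − r₂: -1, -1, 0, 1, 1
d²: 1, 1, 0, 1, 1; Σd² = 4
ρ = 1 − 6·4/(5·24) = 1 − 24/120 = 0.800

0.800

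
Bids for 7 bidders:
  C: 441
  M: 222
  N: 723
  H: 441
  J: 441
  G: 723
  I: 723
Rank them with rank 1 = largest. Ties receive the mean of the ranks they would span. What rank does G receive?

2

Sorted (descending): 723, 723, 723, 441, 441, 441, 222
The 3 values of 723 occupy positions 1–3 → average rank 2.
The 3 values of 441 occupy positions 4–6 → average rank 5.
G has value 723 → rank 2.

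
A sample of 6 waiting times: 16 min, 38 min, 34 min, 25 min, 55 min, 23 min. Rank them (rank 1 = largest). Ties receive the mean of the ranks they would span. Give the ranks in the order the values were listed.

Sorted (descending): 55, 38, 34, 25, 23, 16
No ties — each value takes its position as its rank.

6, 2, 3, 4, 1, 5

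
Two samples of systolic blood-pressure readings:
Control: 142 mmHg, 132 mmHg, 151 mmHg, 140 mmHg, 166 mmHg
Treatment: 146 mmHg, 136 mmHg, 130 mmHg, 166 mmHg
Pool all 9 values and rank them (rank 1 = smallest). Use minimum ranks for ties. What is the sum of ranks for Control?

26

Sorted (ascending): 130, 132, 136, 140, 142, 146, 151, 166, 166
The 2 values of 166 occupy positions 8–9 → each gets rank 8.
Control values → pooled ranks: 142→5, 132→2, 151→7, 140→4, 166→8
Rank sum = 5 + 2 + 7 + 4 + 8 = 26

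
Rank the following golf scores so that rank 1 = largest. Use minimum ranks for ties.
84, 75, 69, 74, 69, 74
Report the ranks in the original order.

1, 2, 5, 3, 5, 3

Sorted (descending): 84, 75, 74, 74, 69, 69
The 2 values of 74 occupy positions 3–4 → each gets rank 3.
The 2 values of 69 occupy positions 5–6 → each gets rank 5.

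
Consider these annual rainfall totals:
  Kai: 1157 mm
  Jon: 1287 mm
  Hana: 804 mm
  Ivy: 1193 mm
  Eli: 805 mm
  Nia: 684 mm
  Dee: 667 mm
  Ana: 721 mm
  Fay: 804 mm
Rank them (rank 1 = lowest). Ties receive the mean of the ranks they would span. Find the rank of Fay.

4.5

Sorted (ascending): 667, 684, 721, 804, 804, 805, 1157, 1193, 1287
The 2 values of 804 occupy positions 4–5 → average rank (4+5)/2 = 4.5.
Fay has value 804 mm → rank 4.5.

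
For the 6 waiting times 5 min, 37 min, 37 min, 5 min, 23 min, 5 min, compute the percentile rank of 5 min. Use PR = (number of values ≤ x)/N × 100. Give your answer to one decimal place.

50.0

N = 6.
Strictly below 5: 0. Equal to 5: 3.
PR = 3/6 × 100 = 50.0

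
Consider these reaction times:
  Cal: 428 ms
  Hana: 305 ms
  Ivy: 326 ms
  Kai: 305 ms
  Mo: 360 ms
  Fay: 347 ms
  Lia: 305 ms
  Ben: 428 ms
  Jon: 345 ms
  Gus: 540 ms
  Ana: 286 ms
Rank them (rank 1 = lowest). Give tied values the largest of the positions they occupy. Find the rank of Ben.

Sorted (ascending): 286, 305, 305, 305, 326, 345, 347, 360, 428, 428, 540
The 3 values of 305 occupy positions 2–4 → each gets rank 4.
The 2 values of 428 occupy positions 9–10 → each gets rank 10.
Ben has value 428 ms → rank 10.

10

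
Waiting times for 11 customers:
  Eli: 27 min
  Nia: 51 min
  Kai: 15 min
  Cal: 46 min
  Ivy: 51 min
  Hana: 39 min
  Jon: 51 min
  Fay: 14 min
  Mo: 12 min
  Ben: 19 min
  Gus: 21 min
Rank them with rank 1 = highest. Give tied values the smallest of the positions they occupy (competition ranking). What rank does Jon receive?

1

Sorted (descending): 51, 51, 51, 46, 39, 27, 21, 19, 15, 14, 12
The 3 values of 51 occupy positions 1–3 → each gets rank 1.
Jon has value 51 min → rank 1.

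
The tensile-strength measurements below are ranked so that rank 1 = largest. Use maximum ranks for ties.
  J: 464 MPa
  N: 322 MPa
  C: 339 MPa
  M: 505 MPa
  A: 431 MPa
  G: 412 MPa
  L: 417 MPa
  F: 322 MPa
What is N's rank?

Sorted (descending): 505, 464, 431, 417, 412, 339, 322, 322
The 2 values of 322 occupy positions 7–8 → each gets rank 8.
N has value 322 MPa → rank 8.

8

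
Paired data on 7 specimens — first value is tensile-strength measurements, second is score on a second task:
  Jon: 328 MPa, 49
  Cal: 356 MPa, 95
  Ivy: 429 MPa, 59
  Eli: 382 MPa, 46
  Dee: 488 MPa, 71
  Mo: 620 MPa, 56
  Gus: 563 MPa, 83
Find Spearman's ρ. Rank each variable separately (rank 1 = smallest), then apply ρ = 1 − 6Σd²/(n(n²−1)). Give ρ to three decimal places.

0.179

Ranks of variable 1: 1, 2, 4, 3, 5, 7, 6
Ranks of variable 2: 2, 7, 4, 1, 5, 3, 6
d = r₁ − r₂: -1, -5, 0, 2, 0, 4, 0
d²: 1, 25, 0, 4, 0, 16, 0; Σd² = 46
ρ = 1 − 6·46/(7·48) = 1 − 276/336 = 0.179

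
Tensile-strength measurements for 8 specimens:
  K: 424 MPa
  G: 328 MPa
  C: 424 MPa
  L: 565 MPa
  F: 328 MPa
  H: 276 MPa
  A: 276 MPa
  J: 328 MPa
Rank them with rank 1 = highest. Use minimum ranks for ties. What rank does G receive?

Sorted (descending): 565, 424, 424, 328, 328, 328, 276, 276
The 2 values of 424 occupy positions 2–3 → each gets rank 2.
The 3 values of 328 occupy positions 4–6 → each gets rank 4.
The 2 values of 276 occupy positions 7–8 → each gets rank 7.
G has value 328 MPa → rank 4.

4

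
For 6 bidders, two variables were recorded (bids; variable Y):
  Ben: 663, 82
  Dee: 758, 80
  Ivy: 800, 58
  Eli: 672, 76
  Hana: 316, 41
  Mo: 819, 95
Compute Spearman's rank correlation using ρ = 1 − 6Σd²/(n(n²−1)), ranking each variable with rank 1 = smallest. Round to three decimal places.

Ranks of variable 1: 2, 4, 5, 3, 1, 6
Ranks of variable 2: 5, 4, 2, 3, 1, 6
d = r₁ − r₂: -3, 0, 3, 0, 0, 0
d²: 9, 0, 9, 0, 0, 0; Σd² = 18
ρ = 1 − 6·18/(6·35) = 1 − 108/210 = 0.486

0.486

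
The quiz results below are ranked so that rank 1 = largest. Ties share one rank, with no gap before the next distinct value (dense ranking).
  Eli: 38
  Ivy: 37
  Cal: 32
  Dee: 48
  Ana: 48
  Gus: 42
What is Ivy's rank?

4

Sorted (descending): 48, 48, 42, 38, 37, 32
The 2 values of 48 share dense rank 1.
Remaining distinct values take the next consecutive integers.
Ivy has value 37 → rank 4.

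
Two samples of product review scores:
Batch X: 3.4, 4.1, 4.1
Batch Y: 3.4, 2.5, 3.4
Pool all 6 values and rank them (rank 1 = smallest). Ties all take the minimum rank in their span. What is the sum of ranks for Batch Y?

5

Sorted (ascending): 2.5, 3.4, 3.4, 3.4, 4.1, 4.1
The 3 values of 3.4 occupy positions 2–4 → each gets rank 2.
The 2 values of 4.1 occupy positions 5–6 → each gets rank 5.
Batch Y values → pooled ranks: 3.4→2, 2.5→1, 3.4→2
Rank sum = 2 + 1 + 2 = 5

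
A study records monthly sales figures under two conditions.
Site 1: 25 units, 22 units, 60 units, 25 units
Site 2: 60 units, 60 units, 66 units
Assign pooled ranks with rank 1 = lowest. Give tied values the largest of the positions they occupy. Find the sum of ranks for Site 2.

19

Sorted (ascending): 22, 25, 25, 60, 60, 60, 66
The 2 values of 25 occupy positions 2–3 → each gets rank 3.
The 3 values of 60 occupy positions 4–6 → each gets rank 6.
Site 2 values → pooled ranks: 60→6, 60→6, 66→7
Rank sum = 6 + 6 + 7 = 19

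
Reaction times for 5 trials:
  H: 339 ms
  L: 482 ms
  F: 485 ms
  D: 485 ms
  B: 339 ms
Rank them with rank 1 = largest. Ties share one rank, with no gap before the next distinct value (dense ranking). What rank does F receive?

1

Sorted (descending): 485, 485, 482, 339, 339
The 2 values of 485 share dense rank 1.
The 2 values of 339 share dense rank 3.
Remaining distinct values take the next consecutive integers.
F has value 485 ms → rank 1.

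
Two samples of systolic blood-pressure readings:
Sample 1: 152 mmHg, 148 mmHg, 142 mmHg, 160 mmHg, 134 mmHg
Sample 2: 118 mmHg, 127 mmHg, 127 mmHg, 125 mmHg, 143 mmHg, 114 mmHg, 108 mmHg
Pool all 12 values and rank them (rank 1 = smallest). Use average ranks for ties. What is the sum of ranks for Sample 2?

Sorted (ascending): 108, 114, 118, 125, 127, 127, 134, 142, 143, 148, 152, 160
The 2 values of 127 occupy positions 5–6 → average rank (5+6)/2 = 5.5.
Sample 2 values → pooled ranks: 118→3, 127→5.5, 127→5.5, 125→4, 143→9, 114→2, 108→1
Rank sum = 3 + 5.5 + 5.5 + 4 + 9 + 2 + 1 = 30

30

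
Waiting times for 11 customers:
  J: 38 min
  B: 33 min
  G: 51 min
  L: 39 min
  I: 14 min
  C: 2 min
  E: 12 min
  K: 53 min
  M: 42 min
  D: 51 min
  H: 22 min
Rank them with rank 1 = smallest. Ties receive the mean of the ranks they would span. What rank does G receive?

Sorted (ascending): 2, 12, 14, 22, 33, 38, 39, 42, 51, 51, 53
The 2 values of 51 occupy positions 9–10 → average rank (9+10)/2 = 9.5.
G has value 51 min → rank 9.5.

9.5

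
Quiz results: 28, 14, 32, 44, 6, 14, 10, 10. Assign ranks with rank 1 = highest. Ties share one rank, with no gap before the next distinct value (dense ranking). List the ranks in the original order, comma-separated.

Sorted (descending): 44, 32, 28, 14, 14, 10, 10, 6
The 2 values of 14 share dense rank 4.
The 2 values of 10 share dense rank 5.
Remaining distinct values take the next consecutive integers.

3, 4, 2, 1, 6, 4, 5, 5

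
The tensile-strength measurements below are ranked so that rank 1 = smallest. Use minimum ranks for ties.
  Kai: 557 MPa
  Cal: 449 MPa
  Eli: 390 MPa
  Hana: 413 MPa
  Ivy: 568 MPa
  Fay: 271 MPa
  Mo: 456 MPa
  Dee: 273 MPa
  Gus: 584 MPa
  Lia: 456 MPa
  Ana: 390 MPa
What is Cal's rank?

Sorted (ascending): 271, 273, 390, 390, 413, 449, 456, 456, 557, 568, 584
The 2 values of 390 occupy positions 3–4 → each gets rank 3.
The 2 values of 456 occupy positions 7–8 → each gets rank 7.
Cal has value 449 MPa → rank 6.

6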